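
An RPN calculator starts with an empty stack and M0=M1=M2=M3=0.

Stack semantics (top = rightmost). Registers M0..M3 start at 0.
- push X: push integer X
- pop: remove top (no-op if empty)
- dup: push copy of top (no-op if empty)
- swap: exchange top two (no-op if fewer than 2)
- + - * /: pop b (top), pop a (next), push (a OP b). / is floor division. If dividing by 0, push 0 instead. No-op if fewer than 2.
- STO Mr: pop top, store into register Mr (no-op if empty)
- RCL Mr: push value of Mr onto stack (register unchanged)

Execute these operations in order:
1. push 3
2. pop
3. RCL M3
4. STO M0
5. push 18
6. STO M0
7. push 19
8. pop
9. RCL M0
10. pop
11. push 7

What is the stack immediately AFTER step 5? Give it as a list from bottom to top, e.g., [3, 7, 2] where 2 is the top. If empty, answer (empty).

After op 1 (push 3): stack=[3] mem=[0,0,0,0]
After op 2 (pop): stack=[empty] mem=[0,0,0,0]
After op 3 (RCL M3): stack=[0] mem=[0,0,0,0]
After op 4 (STO M0): stack=[empty] mem=[0,0,0,0]
After op 5 (push 18): stack=[18] mem=[0,0,0,0]

[18]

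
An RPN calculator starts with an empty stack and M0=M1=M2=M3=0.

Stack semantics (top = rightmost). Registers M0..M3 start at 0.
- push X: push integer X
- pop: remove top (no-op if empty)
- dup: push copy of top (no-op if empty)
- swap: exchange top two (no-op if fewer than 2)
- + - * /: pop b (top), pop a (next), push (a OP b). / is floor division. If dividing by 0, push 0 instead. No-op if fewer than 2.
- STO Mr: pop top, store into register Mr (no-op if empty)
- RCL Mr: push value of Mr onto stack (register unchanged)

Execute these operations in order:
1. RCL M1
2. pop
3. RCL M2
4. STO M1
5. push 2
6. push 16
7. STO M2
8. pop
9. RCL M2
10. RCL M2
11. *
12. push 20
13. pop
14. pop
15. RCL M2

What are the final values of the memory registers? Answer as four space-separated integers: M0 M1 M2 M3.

Answer: 0 0 16 0

Derivation:
After op 1 (RCL M1): stack=[0] mem=[0,0,0,0]
After op 2 (pop): stack=[empty] mem=[0,0,0,0]
After op 3 (RCL M2): stack=[0] mem=[0,0,0,0]
After op 4 (STO M1): stack=[empty] mem=[0,0,0,0]
After op 5 (push 2): stack=[2] mem=[0,0,0,0]
After op 6 (push 16): stack=[2,16] mem=[0,0,0,0]
After op 7 (STO M2): stack=[2] mem=[0,0,16,0]
After op 8 (pop): stack=[empty] mem=[0,0,16,0]
After op 9 (RCL M2): stack=[16] mem=[0,0,16,0]
After op 10 (RCL M2): stack=[16,16] mem=[0,0,16,0]
After op 11 (*): stack=[256] mem=[0,0,16,0]
After op 12 (push 20): stack=[256,20] mem=[0,0,16,0]
After op 13 (pop): stack=[256] mem=[0,0,16,0]
After op 14 (pop): stack=[empty] mem=[0,0,16,0]
After op 15 (RCL M2): stack=[16] mem=[0,0,16,0]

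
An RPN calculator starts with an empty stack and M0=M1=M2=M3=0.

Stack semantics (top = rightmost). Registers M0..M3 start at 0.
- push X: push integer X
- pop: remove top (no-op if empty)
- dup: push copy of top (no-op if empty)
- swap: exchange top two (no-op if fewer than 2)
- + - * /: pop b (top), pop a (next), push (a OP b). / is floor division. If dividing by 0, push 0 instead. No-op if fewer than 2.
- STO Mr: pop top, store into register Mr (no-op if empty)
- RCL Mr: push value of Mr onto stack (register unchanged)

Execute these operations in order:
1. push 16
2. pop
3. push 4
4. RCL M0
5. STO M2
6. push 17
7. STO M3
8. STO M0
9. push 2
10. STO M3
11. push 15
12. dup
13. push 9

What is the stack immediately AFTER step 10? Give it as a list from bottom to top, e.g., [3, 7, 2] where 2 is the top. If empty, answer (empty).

After op 1 (push 16): stack=[16] mem=[0,0,0,0]
After op 2 (pop): stack=[empty] mem=[0,0,0,0]
After op 3 (push 4): stack=[4] mem=[0,0,0,0]
After op 4 (RCL M0): stack=[4,0] mem=[0,0,0,0]
After op 5 (STO M2): stack=[4] mem=[0,0,0,0]
After op 6 (push 17): stack=[4,17] mem=[0,0,0,0]
After op 7 (STO M3): stack=[4] mem=[0,0,0,17]
After op 8 (STO M0): stack=[empty] mem=[4,0,0,17]
After op 9 (push 2): stack=[2] mem=[4,0,0,17]
After op 10 (STO M3): stack=[empty] mem=[4,0,0,2]

(empty)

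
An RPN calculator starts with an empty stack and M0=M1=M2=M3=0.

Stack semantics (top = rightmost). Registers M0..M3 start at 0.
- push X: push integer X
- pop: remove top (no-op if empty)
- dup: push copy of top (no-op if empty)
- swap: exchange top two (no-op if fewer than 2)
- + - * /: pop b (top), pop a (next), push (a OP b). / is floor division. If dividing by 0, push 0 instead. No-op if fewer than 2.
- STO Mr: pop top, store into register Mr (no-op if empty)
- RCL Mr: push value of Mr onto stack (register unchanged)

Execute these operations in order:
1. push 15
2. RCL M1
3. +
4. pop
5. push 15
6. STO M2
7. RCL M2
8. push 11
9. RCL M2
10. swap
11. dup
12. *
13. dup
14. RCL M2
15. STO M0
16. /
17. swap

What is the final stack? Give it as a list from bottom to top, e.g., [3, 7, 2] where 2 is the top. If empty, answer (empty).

After op 1 (push 15): stack=[15] mem=[0,0,0,0]
After op 2 (RCL M1): stack=[15,0] mem=[0,0,0,0]
After op 3 (+): stack=[15] mem=[0,0,0,0]
After op 4 (pop): stack=[empty] mem=[0,0,0,0]
After op 5 (push 15): stack=[15] mem=[0,0,0,0]
After op 6 (STO M2): stack=[empty] mem=[0,0,15,0]
After op 7 (RCL M2): stack=[15] mem=[0,0,15,0]
After op 8 (push 11): stack=[15,11] mem=[0,0,15,0]
After op 9 (RCL M2): stack=[15,11,15] mem=[0,0,15,0]
After op 10 (swap): stack=[15,15,11] mem=[0,0,15,0]
After op 11 (dup): stack=[15,15,11,11] mem=[0,0,15,0]
After op 12 (*): stack=[15,15,121] mem=[0,0,15,0]
After op 13 (dup): stack=[15,15,121,121] mem=[0,0,15,0]
After op 14 (RCL M2): stack=[15,15,121,121,15] mem=[0,0,15,0]
After op 15 (STO M0): stack=[15,15,121,121] mem=[15,0,15,0]
After op 16 (/): stack=[15,15,1] mem=[15,0,15,0]
After op 17 (swap): stack=[15,1,15] mem=[15,0,15,0]

Answer: [15, 1, 15]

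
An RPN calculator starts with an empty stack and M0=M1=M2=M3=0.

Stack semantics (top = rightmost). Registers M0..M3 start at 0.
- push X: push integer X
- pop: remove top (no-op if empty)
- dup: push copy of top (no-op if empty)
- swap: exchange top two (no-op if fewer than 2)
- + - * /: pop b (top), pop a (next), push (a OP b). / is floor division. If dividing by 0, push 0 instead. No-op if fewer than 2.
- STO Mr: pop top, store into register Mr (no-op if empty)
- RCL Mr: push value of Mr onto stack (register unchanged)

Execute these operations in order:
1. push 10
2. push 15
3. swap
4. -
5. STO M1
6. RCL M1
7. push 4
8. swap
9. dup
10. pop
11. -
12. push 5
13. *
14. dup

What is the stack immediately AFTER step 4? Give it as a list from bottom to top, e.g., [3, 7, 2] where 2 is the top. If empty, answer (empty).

After op 1 (push 10): stack=[10] mem=[0,0,0,0]
After op 2 (push 15): stack=[10,15] mem=[0,0,0,0]
After op 3 (swap): stack=[15,10] mem=[0,0,0,0]
After op 4 (-): stack=[5] mem=[0,0,0,0]

[5]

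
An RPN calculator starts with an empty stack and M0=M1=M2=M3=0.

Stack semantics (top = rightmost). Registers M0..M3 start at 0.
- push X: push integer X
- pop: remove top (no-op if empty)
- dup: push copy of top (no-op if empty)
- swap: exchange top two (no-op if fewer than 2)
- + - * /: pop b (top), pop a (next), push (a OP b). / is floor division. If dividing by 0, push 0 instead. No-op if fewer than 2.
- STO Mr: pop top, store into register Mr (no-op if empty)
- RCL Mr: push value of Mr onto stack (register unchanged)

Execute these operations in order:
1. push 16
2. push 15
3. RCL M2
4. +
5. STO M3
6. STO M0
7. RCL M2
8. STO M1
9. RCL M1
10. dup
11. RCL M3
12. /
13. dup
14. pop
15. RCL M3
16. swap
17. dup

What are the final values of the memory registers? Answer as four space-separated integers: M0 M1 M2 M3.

Answer: 16 0 0 15

Derivation:
After op 1 (push 16): stack=[16] mem=[0,0,0,0]
After op 2 (push 15): stack=[16,15] mem=[0,0,0,0]
After op 3 (RCL M2): stack=[16,15,0] mem=[0,0,0,0]
After op 4 (+): stack=[16,15] mem=[0,0,0,0]
After op 5 (STO M3): stack=[16] mem=[0,0,0,15]
After op 6 (STO M0): stack=[empty] mem=[16,0,0,15]
After op 7 (RCL M2): stack=[0] mem=[16,0,0,15]
After op 8 (STO M1): stack=[empty] mem=[16,0,0,15]
After op 9 (RCL M1): stack=[0] mem=[16,0,0,15]
After op 10 (dup): stack=[0,0] mem=[16,0,0,15]
After op 11 (RCL M3): stack=[0,0,15] mem=[16,0,0,15]
After op 12 (/): stack=[0,0] mem=[16,0,0,15]
After op 13 (dup): stack=[0,0,0] mem=[16,0,0,15]
After op 14 (pop): stack=[0,0] mem=[16,0,0,15]
After op 15 (RCL M3): stack=[0,0,15] mem=[16,0,0,15]
After op 16 (swap): stack=[0,15,0] mem=[16,0,0,15]
After op 17 (dup): stack=[0,15,0,0] mem=[16,0,0,15]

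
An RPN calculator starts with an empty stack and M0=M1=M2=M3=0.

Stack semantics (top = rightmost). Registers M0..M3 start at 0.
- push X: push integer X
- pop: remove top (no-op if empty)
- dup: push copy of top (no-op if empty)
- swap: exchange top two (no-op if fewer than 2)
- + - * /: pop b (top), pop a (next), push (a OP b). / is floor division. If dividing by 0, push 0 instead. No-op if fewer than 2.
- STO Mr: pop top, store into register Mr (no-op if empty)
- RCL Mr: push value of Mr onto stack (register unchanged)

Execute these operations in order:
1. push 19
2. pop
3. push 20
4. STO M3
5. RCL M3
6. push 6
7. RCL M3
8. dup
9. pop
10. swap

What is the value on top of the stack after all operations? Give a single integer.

Answer: 6

Derivation:
After op 1 (push 19): stack=[19] mem=[0,0,0,0]
After op 2 (pop): stack=[empty] mem=[0,0,0,0]
After op 3 (push 20): stack=[20] mem=[0,0,0,0]
After op 4 (STO M3): stack=[empty] mem=[0,0,0,20]
After op 5 (RCL M3): stack=[20] mem=[0,0,0,20]
After op 6 (push 6): stack=[20,6] mem=[0,0,0,20]
After op 7 (RCL M3): stack=[20,6,20] mem=[0,0,0,20]
After op 8 (dup): stack=[20,6,20,20] mem=[0,0,0,20]
After op 9 (pop): stack=[20,6,20] mem=[0,0,0,20]
After op 10 (swap): stack=[20,20,6] mem=[0,0,0,20]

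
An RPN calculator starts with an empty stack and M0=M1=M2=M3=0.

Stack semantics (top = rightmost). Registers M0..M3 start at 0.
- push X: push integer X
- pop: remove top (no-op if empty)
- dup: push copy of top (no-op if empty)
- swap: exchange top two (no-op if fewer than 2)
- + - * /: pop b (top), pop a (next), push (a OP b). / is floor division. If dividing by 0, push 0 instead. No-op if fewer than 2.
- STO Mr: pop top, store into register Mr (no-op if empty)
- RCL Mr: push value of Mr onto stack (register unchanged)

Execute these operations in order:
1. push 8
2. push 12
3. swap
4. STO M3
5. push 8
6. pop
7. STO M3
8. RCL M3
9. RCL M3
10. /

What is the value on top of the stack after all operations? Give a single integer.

After op 1 (push 8): stack=[8] mem=[0,0,0,0]
After op 2 (push 12): stack=[8,12] mem=[0,0,0,0]
After op 3 (swap): stack=[12,8] mem=[0,0,0,0]
After op 4 (STO M3): stack=[12] mem=[0,0,0,8]
After op 5 (push 8): stack=[12,8] mem=[0,0,0,8]
After op 6 (pop): stack=[12] mem=[0,0,0,8]
After op 7 (STO M3): stack=[empty] mem=[0,0,0,12]
After op 8 (RCL M3): stack=[12] mem=[0,0,0,12]
After op 9 (RCL M3): stack=[12,12] mem=[0,0,0,12]
After op 10 (/): stack=[1] mem=[0,0,0,12]

Answer: 1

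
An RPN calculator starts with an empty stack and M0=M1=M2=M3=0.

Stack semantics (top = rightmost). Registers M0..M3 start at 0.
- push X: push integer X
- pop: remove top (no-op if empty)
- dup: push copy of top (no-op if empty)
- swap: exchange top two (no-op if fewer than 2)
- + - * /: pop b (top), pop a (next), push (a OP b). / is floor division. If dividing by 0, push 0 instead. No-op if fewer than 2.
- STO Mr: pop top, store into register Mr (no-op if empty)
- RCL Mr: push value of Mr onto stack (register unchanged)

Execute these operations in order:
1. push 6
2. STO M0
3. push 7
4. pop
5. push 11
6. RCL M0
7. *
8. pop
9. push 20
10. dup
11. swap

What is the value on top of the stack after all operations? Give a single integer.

Answer: 20

Derivation:
After op 1 (push 6): stack=[6] mem=[0,0,0,0]
After op 2 (STO M0): stack=[empty] mem=[6,0,0,0]
After op 3 (push 7): stack=[7] mem=[6,0,0,0]
After op 4 (pop): stack=[empty] mem=[6,0,0,0]
After op 5 (push 11): stack=[11] mem=[6,0,0,0]
After op 6 (RCL M0): stack=[11,6] mem=[6,0,0,0]
After op 7 (*): stack=[66] mem=[6,0,0,0]
After op 8 (pop): stack=[empty] mem=[6,0,0,0]
After op 9 (push 20): stack=[20] mem=[6,0,0,0]
After op 10 (dup): stack=[20,20] mem=[6,0,0,0]
After op 11 (swap): stack=[20,20] mem=[6,0,0,0]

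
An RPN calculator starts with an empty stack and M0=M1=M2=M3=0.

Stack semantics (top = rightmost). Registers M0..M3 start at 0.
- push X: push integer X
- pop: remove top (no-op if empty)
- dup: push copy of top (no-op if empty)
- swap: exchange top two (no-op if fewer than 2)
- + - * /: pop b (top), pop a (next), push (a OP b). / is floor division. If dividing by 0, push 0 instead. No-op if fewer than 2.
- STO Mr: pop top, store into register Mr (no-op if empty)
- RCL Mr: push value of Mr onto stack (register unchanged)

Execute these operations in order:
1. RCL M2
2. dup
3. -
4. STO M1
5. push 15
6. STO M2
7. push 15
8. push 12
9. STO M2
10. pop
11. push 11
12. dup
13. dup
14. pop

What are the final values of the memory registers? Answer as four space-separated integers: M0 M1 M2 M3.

After op 1 (RCL M2): stack=[0] mem=[0,0,0,0]
After op 2 (dup): stack=[0,0] mem=[0,0,0,0]
After op 3 (-): stack=[0] mem=[0,0,0,0]
After op 4 (STO M1): stack=[empty] mem=[0,0,0,0]
After op 5 (push 15): stack=[15] mem=[0,0,0,0]
After op 6 (STO M2): stack=[empty] mem=[0,0,15,0]
After op 7 (push 15): stack=[15] mem=[0,0,15,0]
After op 8 (push 12): stack=[15,12] mem=[0,0,15,0]
After op 9 (STO M2): stack=[15] mem=[0,0,12,0]
After op 10 (pop): stack=[empty] mem=[0,0,12,0]
After op 11 (push 11): stack=[11] mem=[0,0,12,0]
After op 12 (dup): stack=[11,11] mem=[0,0,12,0]
After op 13 (dup): stack=[11,11,11] mem=[0,0,12,0]
After op 14 (pop): stack=[11,11] mem=[0,0,12,0]

Answer: 0 0 12 0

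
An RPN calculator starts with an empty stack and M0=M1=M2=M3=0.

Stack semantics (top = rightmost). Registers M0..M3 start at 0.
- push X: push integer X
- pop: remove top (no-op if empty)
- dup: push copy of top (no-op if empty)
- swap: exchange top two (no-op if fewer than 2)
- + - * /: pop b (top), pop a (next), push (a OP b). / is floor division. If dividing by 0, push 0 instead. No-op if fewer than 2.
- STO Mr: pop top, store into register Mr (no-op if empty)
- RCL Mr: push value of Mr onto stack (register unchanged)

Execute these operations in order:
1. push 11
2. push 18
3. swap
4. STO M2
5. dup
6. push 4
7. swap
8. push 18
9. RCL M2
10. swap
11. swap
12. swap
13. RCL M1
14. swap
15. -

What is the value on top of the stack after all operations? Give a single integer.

Answer: -18

Derivation:
After op 1 (push 11): stack=[11] mem=[0,0,0,0]
After op 2 (push 18): stack=[11,18] mem=[0,0,0,0]
After op 3 (swap): stack=[18,11] mem=[0,0,0,0]
After op 4 (STO M2): stack=[18] mem=[0,0,11,0]
After op 5 (dup): stack=[18,18] mem=[0,0,11,0]
After op 6 (push 4): stack=[18,18,4] mem=[0,0,11,0]
After op 7 (swap): stack=[18,4,18] mem=[0,0,11,0]
After op 8 (push 18): stack=[18,4,18,18] mem=[0,0,11,0]
After op 9 (RCL M2): stack=[18,4,18,18,11] mem=[0,0,11,0]
After op 10 (swap): stack=[18,4,18,11,18] mem=[0,0,11,0]
After op 11 (swap): stack=[18,4,18,18,11] mem=[0,0,11,0]
After op 12 (swap): stack=[18,4,18,11,18] mem=[0,0,11,0]
After op 13 (RCL M1): stack=[18,4,18,11,18,0] mem=[0,0,11,0]
After op 14 (swap): stack=[18,4,18,11,0,18] mem=[0,0,11,0]
After op 15 (-): stack=[18,4,18,11,-18] mem=[0,0,11,0]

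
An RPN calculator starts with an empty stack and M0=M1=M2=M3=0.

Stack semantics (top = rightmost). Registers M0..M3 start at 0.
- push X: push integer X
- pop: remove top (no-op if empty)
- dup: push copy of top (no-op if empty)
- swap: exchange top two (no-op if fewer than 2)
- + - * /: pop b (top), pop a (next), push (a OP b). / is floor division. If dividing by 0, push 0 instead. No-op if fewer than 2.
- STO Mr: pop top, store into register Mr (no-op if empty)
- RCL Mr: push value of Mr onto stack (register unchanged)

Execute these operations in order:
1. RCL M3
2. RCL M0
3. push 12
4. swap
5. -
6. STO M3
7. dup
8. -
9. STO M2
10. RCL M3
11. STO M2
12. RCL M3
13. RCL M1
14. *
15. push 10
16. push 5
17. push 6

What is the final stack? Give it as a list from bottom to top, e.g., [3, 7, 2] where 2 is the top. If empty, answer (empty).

After op 1 (RCL M3): stack=[0] mem=[0,0,0,0]
After op 2 (RCL M0): stack=[0,0] mem=[0,0,0,0]
After op 3 (push 12): stack=[0,0,12] mem=[0,0,0,0]
After op 4 (swap): stack=[0,12,0] mem=[0,0,0,0]
After op 5 (-): stack=[0,12] mem=[0,0,0,0]
After op 6 (STO M3): stack=[0] mem=[0,0,0,12]
After op 7 (dup): stack=[0,0] mem=[0,0,0,12]
After op 8 (-): stack=[0] mem=[0,0,0,12]
After op 9 (STO M2): stack=[empty] mem=[0,0,0,12]
After op 10 (RCL M3): stack=[12] mem=[0,0,0,12]
After op 11 (STO M2): stack=[empty] mem=[0,0,12,12]
After op 12 (RCL M3): stack=[12] mem=[0,0,12,12]
After op 13 (RCL M1): stack=[12,0] mem=[0,0,12,12]
After op 14 (*): stack=[0] mem=[0,0,12,12]
After op 15 (push 10): stack=[0,10] mem=[0,0,12,12]
After op 16 (push 5): stack=[0,10,5] mem=[0,0,12,12]
After op 17 (push 6): stack=[0,10,5,6] mem=[0,0,12,12]

Answer: [0, 10, 5, 6]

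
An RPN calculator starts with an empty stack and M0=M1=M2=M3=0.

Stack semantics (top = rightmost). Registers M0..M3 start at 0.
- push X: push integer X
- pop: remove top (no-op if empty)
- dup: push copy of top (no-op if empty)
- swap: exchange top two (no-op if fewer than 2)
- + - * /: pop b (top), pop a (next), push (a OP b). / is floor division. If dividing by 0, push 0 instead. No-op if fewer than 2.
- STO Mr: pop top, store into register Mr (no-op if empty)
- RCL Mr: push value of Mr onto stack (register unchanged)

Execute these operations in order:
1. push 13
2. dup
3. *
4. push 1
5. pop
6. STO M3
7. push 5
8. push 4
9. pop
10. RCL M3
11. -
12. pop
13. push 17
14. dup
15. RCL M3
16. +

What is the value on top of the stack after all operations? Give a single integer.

Answer: 186

Derivation:
After op 1 (push 13): stack=[13] mem=[0,0,0,0]
After op 2 (dup): stack=[13,13] mem=[0,0,0,0]
After op 3 (*): stack=[169] mem=[0,0,0,0]
After op 4 (push 1): stack=[169,1] mem=[0,0,0,0]
After op 5 (pop): stack=[169] mem=[0,0,0,0]
After op 6 (STO M3): stack=[empty] mem=[0,0,0,169]
After op 7 (push 5): stack=[5] mem=[0,0,0,169]
After op 8 (push 4): stack=[5,4] mem=[0,0,0,169]
After op 9 (pop): stack=[5] mem=[0,0,0,169]
After op 10 (RCL M3): stack=[5,169] mem=[0,0,0,169]
After op 11 (-): stack=[-164] mem=[0,0,0,169]
After op 12 (pop): stack=[empty] mem=[0,0,0,169]
After op 13 (push 17): stack=[17] mem=[0,0,0,169]
After op 14 (dup): stack=[17,17] mem=[0,0,0,169]
After op 15 (RCL M3): stack=[17,17,169] mem=[0,0,0,169]
After op 16 (+): stack=[17,186] mem=[0,0,0,169]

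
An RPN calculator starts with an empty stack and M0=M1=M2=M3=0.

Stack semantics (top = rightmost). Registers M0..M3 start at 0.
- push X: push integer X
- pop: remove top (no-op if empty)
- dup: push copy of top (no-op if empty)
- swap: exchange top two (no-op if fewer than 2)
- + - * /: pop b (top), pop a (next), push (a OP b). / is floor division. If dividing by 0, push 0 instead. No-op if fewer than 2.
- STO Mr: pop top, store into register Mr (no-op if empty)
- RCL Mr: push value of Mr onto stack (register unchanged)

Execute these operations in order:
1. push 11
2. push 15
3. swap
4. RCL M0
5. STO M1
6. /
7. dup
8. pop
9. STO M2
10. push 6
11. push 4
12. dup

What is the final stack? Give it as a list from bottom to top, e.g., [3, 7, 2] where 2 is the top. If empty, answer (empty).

Answer: [6, 4, 4]

Derivation:
After op 1 (push 11): stack=[11] mem=[0,0,0,0]
After op 2 (push 15): stack=[11,15] mem=[0,0,0,0]
After op 3 (swap): stack=[15,11] mem=[0,0,0,0]
After op 4 (RCL M0): stack=[15,11,0] mem=[0,0,0,0]
After op 5 (STO M1): stack=[15,11] mem=[0,0,0,0]
After op 6 (/): stack=[1] mem=[0,0,0,0]
After op 7 (dup): stack=[1,1] mem=[0,0,0,0]
After op 8 (pop): stack=[1] mem=[0,0,0,0]
After op 9 (STO M2): stack=[empty] mem=[0,0,1,0]
After op 10 (push 6): stack=[6] mem=[0,0,1,0]
After op 11 (push 4): stack=[6,4] mem=[0,0,1,0]
After op 12 (dup): stack=[6,4,4] mem=[0,0,1,0]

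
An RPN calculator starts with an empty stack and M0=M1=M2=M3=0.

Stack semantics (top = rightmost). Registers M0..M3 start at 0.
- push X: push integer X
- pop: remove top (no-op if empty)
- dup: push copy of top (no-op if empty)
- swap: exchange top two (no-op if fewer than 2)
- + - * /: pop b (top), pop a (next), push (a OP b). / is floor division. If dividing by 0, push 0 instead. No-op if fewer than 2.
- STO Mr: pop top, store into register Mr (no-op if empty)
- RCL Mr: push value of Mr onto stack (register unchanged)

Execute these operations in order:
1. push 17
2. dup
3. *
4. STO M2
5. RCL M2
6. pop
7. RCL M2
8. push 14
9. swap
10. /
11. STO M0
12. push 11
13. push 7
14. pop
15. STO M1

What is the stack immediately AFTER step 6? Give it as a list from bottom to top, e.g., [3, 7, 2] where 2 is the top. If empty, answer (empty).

After op 1 (push 17): stack=[17] mem=[0,0,0,0]
After op 2 (dup): stack=[17,17] mem=[0,0,0,0]
After op 3 (*): stack=[289] mem=[0,0,0,0]
After op 4 (STO M2): stack=[empty] mem=[0,0,289,0]
After op 5 (RCL M2): stack=[289] mem=[0,0,289,0]
After op 6 (pop): stack=[empty] mem=[0,0,289,0]

(empty)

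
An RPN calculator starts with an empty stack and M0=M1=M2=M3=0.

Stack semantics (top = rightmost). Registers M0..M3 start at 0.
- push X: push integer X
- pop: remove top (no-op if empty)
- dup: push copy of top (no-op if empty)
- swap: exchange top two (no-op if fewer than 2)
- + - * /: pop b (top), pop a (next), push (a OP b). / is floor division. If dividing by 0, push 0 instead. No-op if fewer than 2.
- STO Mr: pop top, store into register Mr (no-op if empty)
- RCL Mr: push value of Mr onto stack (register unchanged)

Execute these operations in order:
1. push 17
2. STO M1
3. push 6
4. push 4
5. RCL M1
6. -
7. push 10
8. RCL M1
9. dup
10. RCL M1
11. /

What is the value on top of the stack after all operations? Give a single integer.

After op 1 (push 17): stack=[17] mem=[0,0,0,0]
After op 2 (STO M1): stack=[empty] mem=[0,17,0,0]
After op 3 (push 6): stack=[6] mem=[0,17,0,0]
After op 4 (push 4): stack=[6,4] mem=[0,17,0,0]
After op 5 (RCL M1): stack=[6,4,17] mem=[0,17,0,0]
After op 6 (-): stack=[6,-13] mem=[0,17,0,0]
After op 7 (push 10): stack=[6,-13,10] mem=[0,17,0,0]
After op 8 (RCL M1): stack=[6,-13,10,17] mem=[0,17,0,0]
After op 9 (dup): stack=[6,-13,10,17,17] mem=[0,17,0,0]
After op 10 (RCL M1): stack=[6,-13,10,17,17,17] mem=[0,17,0,0]
After op 11 (/): stack=[6,-13,10,17,1] mem=[0,17,0,0]

Answer: 1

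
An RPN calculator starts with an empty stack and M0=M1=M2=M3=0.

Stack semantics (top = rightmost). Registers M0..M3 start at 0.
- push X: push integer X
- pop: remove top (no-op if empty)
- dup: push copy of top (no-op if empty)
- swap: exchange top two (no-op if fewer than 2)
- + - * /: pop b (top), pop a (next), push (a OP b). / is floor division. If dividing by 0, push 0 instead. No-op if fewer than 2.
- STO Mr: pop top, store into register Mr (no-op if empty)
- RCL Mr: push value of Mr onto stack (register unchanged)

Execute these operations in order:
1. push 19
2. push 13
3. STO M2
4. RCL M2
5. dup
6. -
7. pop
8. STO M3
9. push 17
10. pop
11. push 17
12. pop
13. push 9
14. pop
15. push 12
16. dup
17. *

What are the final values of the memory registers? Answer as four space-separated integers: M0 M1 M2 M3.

Answer: 0 0 13 19

Derivation:
After op 1 (push 19): stack=[19] mem=[0,0,0,0]
After op 2 (push 13): stack=[19,13] mem=[0,0,0,0]
After op 3 (STO M2): stack=[19] mem=[0,0,13,0]
After op 4 (RCL M2): stack=[19,13] mem=[0,0,13,0]
After op 5 (dup): stack=[19,13,13] mem=[0,0,13,0]
After op 6 (-): stack=[19,0] mem=[0,0,13,0]
After op 7 (pop): stack=[19] mem=[0,0,13,0]
After op 8 (STO M3): stack=[empty] mem=[0,0,13,19]
After op 9 (push 17): stack=[17] mem=[0,0,13,19]
After op 10 (pop): stack=[empty] mem=[0,0,13,19]
After op 11 (push 17): stack=[17] mem=[0,0,13,19]
After op 12 (pop): stack=[empty] mem=[0,0,13,19]
After op 13 (push 9): stack=[9] mem=[0,0,13,19]
After op 14 (pop): stack=[empty] mem=[0,0,13,19]
After op 15 (push 12): stack=[12] mem=[0,0,13,19]
After op 16 (dup): stack=[12,12] mem=[0,0,13,19]
After op 17 (*): stack=[144] mem=[0,0,13,19]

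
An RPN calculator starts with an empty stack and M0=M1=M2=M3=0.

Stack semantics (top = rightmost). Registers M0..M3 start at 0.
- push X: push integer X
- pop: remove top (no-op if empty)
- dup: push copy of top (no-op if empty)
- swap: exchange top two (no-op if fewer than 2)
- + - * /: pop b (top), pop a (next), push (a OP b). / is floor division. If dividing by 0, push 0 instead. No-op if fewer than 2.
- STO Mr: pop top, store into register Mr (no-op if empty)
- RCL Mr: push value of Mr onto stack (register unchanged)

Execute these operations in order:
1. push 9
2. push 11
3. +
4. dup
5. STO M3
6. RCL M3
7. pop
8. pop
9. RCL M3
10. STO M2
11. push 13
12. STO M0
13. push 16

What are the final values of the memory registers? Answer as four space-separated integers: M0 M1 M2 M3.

After op 1 (push 9): stack=[9] mem=[0,0,0,0]
After op 2 (push 11): stack=[9,11] mem=[0,0,0,0]
After op 3 (+): stack=[20] mem=[0,0,0,0]
After op 4 (dup): stack=[20,20] mem=[0,0,0,0]
After op 5 (STO M3): stack=[20] mem=[0,0,0,20]
After op 6 (RCL M3): stack=[20,20] mem=[0,0,0,20]
After op 7 (pop): stack=[20] mem=[0,0,0,20]
After op 8 (pop): stack=[empty] mem=[0,0,0,20]
After op 9 (RCL M3): stack=[20] mem=[0,0,0,20]
After op 10 (STO M2): stack=[empty] mem=[0,0,20,20]
After op 11 (push 13): stack=[13] mem=[0,0,20,20]
After op 12 (STO M0): stack=[empty] mem=[13,0,20,20]
After op 13 (push 16): stack=[16] mem=[13,0,20,20]

Answer: 13 0 20 20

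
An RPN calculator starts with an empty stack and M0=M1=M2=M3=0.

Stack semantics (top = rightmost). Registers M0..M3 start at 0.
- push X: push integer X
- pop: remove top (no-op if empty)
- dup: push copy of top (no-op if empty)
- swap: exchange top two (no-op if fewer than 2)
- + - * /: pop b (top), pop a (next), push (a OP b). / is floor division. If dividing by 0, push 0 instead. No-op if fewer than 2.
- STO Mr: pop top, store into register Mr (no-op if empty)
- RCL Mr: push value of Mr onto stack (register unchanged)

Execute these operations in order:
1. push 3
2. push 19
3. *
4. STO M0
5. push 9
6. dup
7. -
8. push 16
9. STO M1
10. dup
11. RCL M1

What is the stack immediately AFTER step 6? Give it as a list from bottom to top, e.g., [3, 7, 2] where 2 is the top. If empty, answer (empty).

After op 1 (push 3): stack=[3] mem=[0,0,0,0]
After op 2 (push 19): stack=[3,19] mem=[0,0,0,0]
After op 3 (*): stack=[57] mem=[0,0,0,0]
After op 4 (STO M0): stack=[empty] mem=[57,0,0,0]
After op 5 (push 9): stack=[9] mem=[57,0,0,0]
After op 6 (dup): stack=[9,9] mem=[57,0,0,0]

[9, 9]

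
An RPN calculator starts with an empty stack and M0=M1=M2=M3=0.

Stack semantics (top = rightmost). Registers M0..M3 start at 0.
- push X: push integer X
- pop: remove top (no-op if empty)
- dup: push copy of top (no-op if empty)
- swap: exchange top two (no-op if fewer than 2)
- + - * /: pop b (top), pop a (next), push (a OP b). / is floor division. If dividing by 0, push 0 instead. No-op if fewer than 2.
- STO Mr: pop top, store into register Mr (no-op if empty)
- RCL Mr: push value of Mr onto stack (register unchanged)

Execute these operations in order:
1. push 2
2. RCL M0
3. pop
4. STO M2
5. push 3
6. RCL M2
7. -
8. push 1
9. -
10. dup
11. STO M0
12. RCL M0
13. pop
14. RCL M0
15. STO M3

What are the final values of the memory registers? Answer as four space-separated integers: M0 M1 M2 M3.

After op 1 (push 2): stack=[2] mem=[0,0,0,0]
After op 2 (RCL M0): stack=[2,0] mem=[0,0,0,0]
After op 3 (pop): stack=[2] mem=[0,0,0,0]
After op 4 (STO M2): stack=[empty] mem=[0,0,2,0]
After op 5 (push 3): stack=[3] mem=[0,0,2,0]
After op 6 (RCL M2): stack=[3,2] mem=[0,0,2,0]
After op 7 (-): stack=[1] mem=[0,0,2,0]
After op 8 (push 1): stack=[1,1] mem=[0,0,2,0]
After op 9 (-): stack=[0] mem=[0,0,2,0]
After op 10 (dup): stack=[0,0] mem=[0,0,2,0]
After op 11 (STO M0): stack=[0] mem=[0,0,2,0]
After op 12 (RCL M0): stack=[0,0] mem=[0,0,2,0]
After op 13 (pop): stack=[0] mem=[0,0,2,0]
After op 14 (RCL M0): stack=[0,0] mem=[0,0,2,0]
After op 15 (STO M3): stack=[0] mem=[0,0,2,0]

Answer: 0 0 2 0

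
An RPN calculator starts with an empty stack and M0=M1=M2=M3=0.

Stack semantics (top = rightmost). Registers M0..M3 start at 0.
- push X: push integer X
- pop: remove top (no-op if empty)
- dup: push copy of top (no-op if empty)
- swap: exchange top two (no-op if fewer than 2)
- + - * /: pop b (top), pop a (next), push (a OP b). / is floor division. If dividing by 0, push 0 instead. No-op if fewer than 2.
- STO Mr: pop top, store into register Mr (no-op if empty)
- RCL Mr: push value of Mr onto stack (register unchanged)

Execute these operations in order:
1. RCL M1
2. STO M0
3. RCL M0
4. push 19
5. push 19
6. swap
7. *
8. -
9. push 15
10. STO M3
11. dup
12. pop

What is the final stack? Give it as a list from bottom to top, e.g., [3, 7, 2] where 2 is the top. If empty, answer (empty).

After op 1 (RCL M1): stack=[0] mem=[0,0,0,0]
After op 2 (STO M0): stack=[empty] mem=[0,0,0,0]
After op 3 (RCL M0): stack=[0] mem=[0,0,0,0]
After op 4 (push 19): stack=[0,19] mem=[0,0,0,0]
After op 5 (push 19): stack=[0,19,19] mem=[0,0,0,0]
After op 6 (swap): stack=[0,19,19] mem=[0,0,0,0]
After op 7 (*): stack=[0,361] mem=[0,0,0,0]
After op 8 (-): stack=[-361] mem=[0,0,0,0]
After op 9 (push 15): stack=[-361,15] mem=[0,0,0,0]
After op 10 (STO M3): stack=[-361] mem=[0,0,0,15]
After op 11 (dup): stack=[-361,-361] mem=[0,0,0,15]
After op 12 (pop): stack=[-361] mem=[0,0,0,15]

Answer: [-361]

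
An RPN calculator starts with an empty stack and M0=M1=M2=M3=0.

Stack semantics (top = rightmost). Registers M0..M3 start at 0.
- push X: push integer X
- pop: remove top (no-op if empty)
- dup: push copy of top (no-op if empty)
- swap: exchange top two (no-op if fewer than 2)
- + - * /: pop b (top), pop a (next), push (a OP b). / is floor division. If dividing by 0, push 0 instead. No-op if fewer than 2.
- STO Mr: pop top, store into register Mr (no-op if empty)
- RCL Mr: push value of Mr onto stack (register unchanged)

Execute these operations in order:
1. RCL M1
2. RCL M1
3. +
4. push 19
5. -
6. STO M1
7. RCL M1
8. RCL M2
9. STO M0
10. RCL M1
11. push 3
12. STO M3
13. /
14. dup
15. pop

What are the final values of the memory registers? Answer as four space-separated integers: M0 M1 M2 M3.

After op 1 (RCL M1): stack=[0] mem=[0,0,0,0]
After op 2 (RCL M1): stack=[0,0] mem=[0,0,0,0]
After op 3 (+): stack=[0] mem=[0,0,0,0]
After op 4 (push 19): stack=[0,19] mem=[0,0,0,0]
After op 5 (-): stack=[-19] mem=[0,0,0,0]
After op 6 (STO M1): stack=[empty] mem=[0,-19,0,0]
After op 7 (RCL M1): stack=[-19] mem=[0,-19,0,0]
After op 8 (RCL M2): stack=[-19,0] mem=[0,-19,0,0]
After op 9 (STO M0): stack=[-19] mem=[0,-19,0,0]
After op 10 (RCL M1): stack=[-19,-19] mem=[0,-19,0,0]
After op 11 (push 3): stack=[-19,-19,3] mem=[0,-19,0,0]
After op 12 (STO M3): stack=[-19,-19] mem=[0,-19,0,3]
After op 13 (/): stack=[1] mem=[0,-19,0,3]
After op 14 (dup): stack=[1,1] mem=[0,-19,0,3]
After op 15 (pop): stack=[1] mem=[0,-19,0,3]

Answer: 0 -19 0 3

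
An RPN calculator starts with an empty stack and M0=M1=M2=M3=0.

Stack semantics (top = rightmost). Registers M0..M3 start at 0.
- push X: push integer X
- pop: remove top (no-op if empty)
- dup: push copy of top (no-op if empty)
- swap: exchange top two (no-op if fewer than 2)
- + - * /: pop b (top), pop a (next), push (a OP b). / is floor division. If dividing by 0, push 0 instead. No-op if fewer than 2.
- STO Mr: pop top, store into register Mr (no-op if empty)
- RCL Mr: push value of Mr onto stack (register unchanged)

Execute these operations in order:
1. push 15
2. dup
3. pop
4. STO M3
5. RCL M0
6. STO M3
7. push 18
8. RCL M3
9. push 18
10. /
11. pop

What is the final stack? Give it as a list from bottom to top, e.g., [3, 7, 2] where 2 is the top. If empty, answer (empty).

Answer: [18]

Derivation:
After op 1 (push 15): stack=[15] mem=[0,0,0,0]
After op 2 (dup): stack=[15,15] mem=[0,0,0,0]
After op 3 (pop): stack=[15] mem=[0,0,0,0]
After op 4 (STO M3): stack=[empty] mem=[0,0,0,15]
After op 5 (RCL M0): stack=[0] mem=[0,0,0,15]
After op 6 (STO M3): stack=[empty] mem=[0,0,0,0]
After op 7 (push 18): stack=[18] mem=[0,0,0,0]
After op 8 (RCL M3): stack=[18,0] mem=[0,0,0,0]
After op 9 (push 18): stack=[18,0,18] mem=[0,0,0,0]
After op 10 (/): stack=[18,0] mem=[0,0,0,0]
After op 11 (pop): stack=[18] mem=[0,0,0,0]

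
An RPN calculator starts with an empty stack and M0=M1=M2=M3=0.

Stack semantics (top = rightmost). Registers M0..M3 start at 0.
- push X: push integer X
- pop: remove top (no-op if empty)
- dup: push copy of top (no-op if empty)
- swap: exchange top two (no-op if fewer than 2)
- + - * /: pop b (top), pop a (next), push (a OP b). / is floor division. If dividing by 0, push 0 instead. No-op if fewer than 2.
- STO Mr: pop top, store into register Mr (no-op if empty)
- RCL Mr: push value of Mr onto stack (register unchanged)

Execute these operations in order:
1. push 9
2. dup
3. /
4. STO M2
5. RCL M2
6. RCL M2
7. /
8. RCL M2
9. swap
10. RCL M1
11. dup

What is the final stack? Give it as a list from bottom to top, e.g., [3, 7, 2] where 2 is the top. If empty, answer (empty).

Answer: [1, 1, 0, 0]

Derivation:
After op 1 (push 9): stack=[9] mem=[0,0,0,0]
After op 2 (dup): stack=[9,9] mem=[0,0,0,0]
After op 3 (/): stack=[1] mem=[0,0,0,0]
After op 4 (STO M2): stack=[empty] mem=[0,0,1,0]
After op 5 (RCL M2): stack=[1] mem=[0,0,1,0]
After op 6 (RCL M2): stack=[1,1] mem=[0,0,1,0]
After op 7 (/): stack=[1] mem=[0,0,1,0]
After op 8 (RCL M2): stack=[1,1] mem=[0,0,1,0]
After op 9 (swap): stack=[1,1] mem=[0,0,1,0]
After op 10 (RCL M1): stack=[1,1,0] mem=[0,0,1,0]
After op 11 (dup): stack=[1,1,0,0] mem=[0,0,1,0]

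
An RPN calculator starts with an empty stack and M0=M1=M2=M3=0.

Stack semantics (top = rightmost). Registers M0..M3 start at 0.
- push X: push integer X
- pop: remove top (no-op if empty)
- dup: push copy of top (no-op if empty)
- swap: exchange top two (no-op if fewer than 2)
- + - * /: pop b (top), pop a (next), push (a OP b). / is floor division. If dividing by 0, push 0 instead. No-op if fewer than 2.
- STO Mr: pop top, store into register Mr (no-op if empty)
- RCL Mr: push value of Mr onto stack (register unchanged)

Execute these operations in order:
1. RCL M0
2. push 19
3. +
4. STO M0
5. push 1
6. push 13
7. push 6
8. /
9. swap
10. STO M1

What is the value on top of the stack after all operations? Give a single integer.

Answer: 2

Derivation:
After op 1 (RCL M0): stack=[0] mem=[0,0,0,0]
After op 2 (push 19): stack=[0,19] mem=[0,0,0,0]
After op 3 (+): stack=[19] mem=[0,0,0,0]
After op 4 (STO M0): stack=[empty] mem=[19,0,0,0]
After op 5 (push 1): stack=[1] mem=[19,0,0,0]
After op 6 (push 13): stack=[1,13] mem=[19,0,0,0]
After op 7 (push 6): stack=[1,13,6] mem=[19,0,0,0]
After op 8 (/): stack=[1,2] mem=[19,0,0,0]
After op 9 (swap): stack=[2,1] mem=[19,0,0,0]
After op 10 (STO M1): stack=[2] mem=[19,1,0,0]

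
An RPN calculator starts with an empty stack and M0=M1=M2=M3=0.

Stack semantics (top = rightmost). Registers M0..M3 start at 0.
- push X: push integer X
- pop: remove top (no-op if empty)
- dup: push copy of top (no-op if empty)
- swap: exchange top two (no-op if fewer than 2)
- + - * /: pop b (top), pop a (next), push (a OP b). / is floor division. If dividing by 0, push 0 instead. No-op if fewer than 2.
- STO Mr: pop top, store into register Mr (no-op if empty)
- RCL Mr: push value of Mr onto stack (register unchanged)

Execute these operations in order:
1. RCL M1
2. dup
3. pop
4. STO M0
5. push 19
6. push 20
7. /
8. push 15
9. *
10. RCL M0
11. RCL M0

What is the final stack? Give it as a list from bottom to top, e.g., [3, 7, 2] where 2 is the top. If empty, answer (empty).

After op 1 (RCL M1): stack=[0] mem=[0,0,0,0]
After op 2 (dup): stack=[0,0] mem=[0,0,0,0]
After op 3 (pop): stack=[0] mem=[0,0,0,0]
After op 4 (STO M0): stack=[empty] mem=[0,0,0,0]
After op 5 (push 19): stack=[19] mem=[0,0,0,0]
After op 6 (push 20): stack=[19,20] mem=[0,0,0,0]
After op 7 (/): stack=[0] mem=[0,0,0,0]
After op 8 (push 15): stack=[0,15] mem=[0,0,0,0]
After op 9 (*): stack=[0] mem=[0,0,0,0]
After op 10 (RCL M0): stack=[0,0] mem=[0,0,0,0]
After op 11 (RCL M0): stack=[0,0,0] mem=[0,0,0,0]

Answer: [0, 0, 0]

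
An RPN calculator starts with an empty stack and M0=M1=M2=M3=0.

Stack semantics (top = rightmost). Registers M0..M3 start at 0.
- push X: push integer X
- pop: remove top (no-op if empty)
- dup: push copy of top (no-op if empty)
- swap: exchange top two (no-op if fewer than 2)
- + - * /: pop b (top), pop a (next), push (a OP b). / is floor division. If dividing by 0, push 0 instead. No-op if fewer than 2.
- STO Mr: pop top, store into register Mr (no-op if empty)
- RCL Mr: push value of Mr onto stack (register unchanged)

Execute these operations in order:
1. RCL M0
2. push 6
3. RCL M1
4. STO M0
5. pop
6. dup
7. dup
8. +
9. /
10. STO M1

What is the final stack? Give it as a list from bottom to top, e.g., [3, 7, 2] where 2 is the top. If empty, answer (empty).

After op 1 (RCL M0): stack=[0] mem=[0,0,0,0]
After op 2 (push 6): stack=[0,6] mem=[0,0,0,0]
After op 3 (RCL M1): stack=[0,6,0] mem=[0,0,0,0]
After op 4 (STO M0): stack=[0,6] mem=[0,0,0,0]
After op 5 (pop): stack=[0] mem=[0,0,0,0]
After op 6 (dup): stack=[0,0] mem=[0,0,0,0]
After op 7 (dup): stack=[0,0,0] mem=[0,0,0,0]
After op 8 (+): stack=[0,0] mem=[0,0,0,0]
After op 9 (/): stack=[0] mem=[0,0,0,0]
After op 10 (STO M1): stack=[empty] mem=[0,0,0,0]

Answer: (empty)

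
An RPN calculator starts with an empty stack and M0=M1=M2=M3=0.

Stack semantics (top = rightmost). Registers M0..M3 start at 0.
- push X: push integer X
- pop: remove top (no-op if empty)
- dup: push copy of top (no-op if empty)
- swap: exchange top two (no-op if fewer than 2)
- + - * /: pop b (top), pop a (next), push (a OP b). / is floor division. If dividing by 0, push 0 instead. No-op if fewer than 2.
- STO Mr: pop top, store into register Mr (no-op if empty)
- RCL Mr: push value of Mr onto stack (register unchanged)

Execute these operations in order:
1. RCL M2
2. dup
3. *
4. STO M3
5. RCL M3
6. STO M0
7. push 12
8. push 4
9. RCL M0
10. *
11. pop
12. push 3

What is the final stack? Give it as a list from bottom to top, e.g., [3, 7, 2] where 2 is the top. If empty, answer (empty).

After op 1 (RCL M2): stack=[0] mem=[0,0,0,0]
After op 2 (dup): stack=[0,0] mem=[0,0,0,0]
After op 3 (*): stack=[0] mem=[0,0,0,0]
After op 4 (STO M3): stack=[empty] mem=[0,0,0,0]
After op 5 (RCL M3): stack=[0] mem=[0,0,0,0]
After op 6 (STO M0): stack=[empty] mem=[0,0,0,0]
After op 7 (push 12): stack=[12] mem=[0,0,0,0]
After op 8 (push 4): stack=[12,4] mem=[0,0,0,0]
After op 9 (RCL M0): stack=[12,4,0] mem=[0,0,0,0]
After op 10 (*): stack=[12,0] mem=[0,0,0,0]
After op 11 (pop): stack=[12] mem=[0,0,0,0]
After op 12 (push 3): stack=[12,3] mem=[0,0,0,0]

Answer: [12, 3]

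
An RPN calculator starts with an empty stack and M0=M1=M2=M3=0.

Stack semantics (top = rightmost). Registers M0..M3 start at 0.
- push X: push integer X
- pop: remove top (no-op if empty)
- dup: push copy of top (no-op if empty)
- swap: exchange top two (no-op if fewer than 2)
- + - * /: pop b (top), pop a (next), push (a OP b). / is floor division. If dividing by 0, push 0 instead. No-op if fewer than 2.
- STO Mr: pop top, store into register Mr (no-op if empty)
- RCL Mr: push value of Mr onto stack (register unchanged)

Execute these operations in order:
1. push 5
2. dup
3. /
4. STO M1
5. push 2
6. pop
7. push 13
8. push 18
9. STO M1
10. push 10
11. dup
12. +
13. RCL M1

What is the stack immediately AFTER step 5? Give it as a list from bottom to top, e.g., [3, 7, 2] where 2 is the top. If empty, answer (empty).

After op 1 (push 5): stack=[5] mem=[0,0,0,0]
After op 2 (dup): stack=[5,5] mem=[0,0,0,0]
After op 3 (/): stack=[1] mem=[0,0,0,0]
After op 4 (STO M1): stack=[empty] mem=[0,1,0,0]
After op 5 (push 2): stack=[2] mem=[0,1,0,0]

[2]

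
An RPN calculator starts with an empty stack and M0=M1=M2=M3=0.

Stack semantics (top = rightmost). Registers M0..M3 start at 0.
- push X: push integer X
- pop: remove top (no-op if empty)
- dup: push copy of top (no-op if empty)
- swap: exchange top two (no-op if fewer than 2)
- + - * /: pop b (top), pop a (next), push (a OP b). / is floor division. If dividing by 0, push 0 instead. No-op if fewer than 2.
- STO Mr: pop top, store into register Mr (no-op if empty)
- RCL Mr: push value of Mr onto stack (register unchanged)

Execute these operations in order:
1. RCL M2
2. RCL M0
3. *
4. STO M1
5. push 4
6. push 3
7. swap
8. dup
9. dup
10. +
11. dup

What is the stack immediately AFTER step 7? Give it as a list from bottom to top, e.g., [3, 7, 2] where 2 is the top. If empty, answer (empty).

After op 1 (RCL M2): stack=[0] mem=[0,0,0,0]
After op 2 (RCL M0): stack=[0,0] mem=[0,0,0,0]
After op 3 (*): stack=[0] mem=[0,0,0,0]
After op 4 (STO M1): stack=[empty] mem=[0,0,0,0]
After op 5 (push 4): stack=[4] mem=[0,0,0,0]
After op 6 (push 3): stack=[4,3] mem=[0,0,0,0]
After op 7 (swap): stack=[3,4] mem=[0,0,0,0]

[3, 4]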